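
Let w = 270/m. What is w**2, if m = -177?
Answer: 8100/3481 ≈ 2.3269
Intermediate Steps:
w = -90/59 (w = 270/(-177) = 270*(-1/177) = -90/59 ≈ -1.5254)
w**2 = (-90/59)**2 = 8100/3481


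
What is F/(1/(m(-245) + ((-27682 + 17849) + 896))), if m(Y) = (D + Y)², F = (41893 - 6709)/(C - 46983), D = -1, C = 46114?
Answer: -164977776/79 ≈ -2.0883e+6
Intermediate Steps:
F = -35184/869 (F = (41893 - 6709)/(46114 - 46983) = 35184/(-869) = 35184*(-1/869) = -35184/869 ≈ -40.488)
m(Y) = (-1 + Y)²
F/(1/(m(-245) + ((-27682 + 17849) + 896))) = -(31524864/869 + 35184*(-1 - 245)²/869 + 35184*(-27682 + 17849)/869) = -35184/(869*(1/((-246)² + (-9833 + 896)))) = -35184/(869*(1/(60516 - 8937))) = -35184/(869*(1/51579)) = -35184/(869*1/51579) = -35184/869*51579 = -164977776/79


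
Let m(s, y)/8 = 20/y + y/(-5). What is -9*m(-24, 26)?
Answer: 20736/65 ≈ 319.02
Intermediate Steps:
m(s, y) = 160/y - 8*y/5 (m(s, y) = 8*(20/y + y/(-5)) = 8*(20/y + y*(-⅕)) = 8*(20/y - y/5) = 160/y - 8*y/5)
-9*m(-24, 26) = -9*(160/26 - 8/5*26) = -9*(160*(1/26) - 208/5) = -9*(80/13 - 208/5) = -9*(-2304/65) = 20736/65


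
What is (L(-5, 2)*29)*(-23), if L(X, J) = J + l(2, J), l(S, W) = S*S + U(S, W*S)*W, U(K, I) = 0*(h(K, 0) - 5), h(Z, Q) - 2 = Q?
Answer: -4002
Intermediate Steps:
h(Z, Q) = 2 + Q
U(K, I) = 0 (U(K, I) = 0*((2 + 0) - 5) = 0*(2 - 5) = 0*(-3) = 0)
l(S, W) = S² (l(S, W) = S*S + 0*W = S² + 0 = S²)
L(X, J) = 4 + J (L(X, J) = J + 2² = J + 4 = 4 + J)
(L(-5, 2)*29)*(-23) = ((4 + 2)*29)*(-23) = (6*29)*(-23) = 174*(-23) = -4002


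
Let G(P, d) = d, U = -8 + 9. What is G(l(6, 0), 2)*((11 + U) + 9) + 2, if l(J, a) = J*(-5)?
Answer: 44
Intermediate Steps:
l(J, a) = -5*J
U = 1
G(l(6, 0), 2)*((11 + U) + 9) + 2 = 2*((11 + 1) + 9) + 2 = 2*(12 + 9) + 2 = 2*21 + 2 = 42 + 2 = 44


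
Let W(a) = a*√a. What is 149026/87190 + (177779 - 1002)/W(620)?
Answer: 74513/43595 + 176777*√155/192200 ≈ 13.160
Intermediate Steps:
W(a) = a^(3/2)
149026/87190 + (177779 - 1002)/W(620) = 149026/87190 + (177779 - 1002)/(620^(3/2)) = 149026*(1/87190) + 176777/((1240*√155)) = 74513/43595 + 176777*(√155/192200) = 74513/43595 + 176777*√155/192200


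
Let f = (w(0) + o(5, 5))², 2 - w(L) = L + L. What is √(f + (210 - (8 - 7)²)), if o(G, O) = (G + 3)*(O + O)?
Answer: √6933 ≈ 83.265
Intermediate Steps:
o(G, O) = 2*O*(3 + G) (o(G, O) = (3 + G)*(2*O) = 2*O*(3 + G))
w(L) = 2 - 2*L (w(L) = 2 - (L + L) = 2 - 2*L)
f = 6724 (f = ((2 - 2*0) + 2*5*(3 + 5))² = ((2 + 0) + 2*5*8)² = (2 + 80)² = 82² = 6724)
√(f + (210 - (8 - 7)²)) = √(6724 + (210 - (8 - 7)²)) = √(6724 + (210 - 1*1²)) = √(6724 + (210 - 1*1)) = √(6724 + (210 - 1)) = √(6724 + 209) = √6933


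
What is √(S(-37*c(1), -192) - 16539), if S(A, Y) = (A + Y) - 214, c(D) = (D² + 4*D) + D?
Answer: I*√17167 ≈ 131.02*I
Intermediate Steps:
c(D) = D² + 5*D
S(A, Y) = -214 + A + Y
√(S(-37*c(1), -192) - 16539) = √((-214 - 37*(5 + 1) - 192) - 16539) = √((-214 - 37*6 - 192) - 16539) = √((-214 - 222 - 192) - 16539) = √(-628 - 16539) = √(-17167) = I*√17167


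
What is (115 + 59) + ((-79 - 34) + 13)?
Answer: 74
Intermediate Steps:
(115 + 59) + ((-79 - 34) + 13) = 174 + (-113 + 13) = 174 - 100 = 74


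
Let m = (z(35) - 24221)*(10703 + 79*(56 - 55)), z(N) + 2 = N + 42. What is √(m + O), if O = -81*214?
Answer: 3*I*√28928834 ≈ 16136.0*I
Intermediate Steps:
z(N) = 40 + N (z(N) = -2 + (N + 42) = -2 + (42 + N) = 40 + N)
O = -17334
m = -260342172 (m = ((40 + 35) - 24221)*(10703 + 79*(56 - 55)) = (75 - 24221)*(10703 + 79*1) = -24146*(10703 + 79) = -24146*10782 = -260342172)
√(m + O) = √(-260342172 - 17334) = √(-260359506) = 3*I*√28928834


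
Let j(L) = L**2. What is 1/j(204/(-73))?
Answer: 5329/41616 ≈ 0.12805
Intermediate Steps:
1/j(204/(-73)) = 1/((204/(-73))**2) = 1/((204*(-1/73))**2) = 1/((-204/73)**2) = 1/(41616/5329) = 5329/41616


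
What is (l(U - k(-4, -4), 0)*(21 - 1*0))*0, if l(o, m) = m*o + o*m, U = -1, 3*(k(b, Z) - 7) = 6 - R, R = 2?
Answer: 0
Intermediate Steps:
k(b, Z) = 25/3 (k(b, Z) = 7 + (6 - 1*2)/3 = 7 + (6 - 2)/3 = 7 + (1/3)*4 = 7 + 4/3 = 25/3)
l(o, m) = 2*m*o (l(o, m) = m*o + m*o = 2*m*o)
(l(U - k(-4, -4), 0)*(21 - 1*0))*0 = ((2*0*(-1 - 1*25/3))*(21 - 1*0))*0 = ((2*0*(-1 - 25/3))*(21 + 0))*0 = ((2*0*(-28/3))*21)*0 = (0*21)*0 = 0*0 = 0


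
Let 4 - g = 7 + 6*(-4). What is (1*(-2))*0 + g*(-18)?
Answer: -378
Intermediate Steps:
g = 21 (g = 4 - (7 + 6*(-4)) = 4 - (7 - 24) = 4 - 1*(-17) = 4 + 17 = 21)
(1*(-2))*0 + g*(-18) = (1*(-2))*0 + 21*(-18) = -2*0 - 378 = 0 - 378 = -378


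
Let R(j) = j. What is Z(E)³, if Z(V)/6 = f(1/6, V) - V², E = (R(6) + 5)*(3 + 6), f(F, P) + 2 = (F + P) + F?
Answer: -197361010357048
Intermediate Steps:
f(F, P) = -2 + P + 2*F (f(F, P) = -2 + ((F + P) + F) = -2 + (P + 2*F) = -2 + P + 2*F)
E = 99 (E = (6 + 5)*(3 + 6) = 11*9 = 99)
Z(V) = -10 - 6*V² + 6*V (Z(V) = 6*((-2 + V + 2/6) - V²) = 6*((-2 + V + 2*(⅙)) - V²) = 6*((-2 + V + ⅓) - V²) = 6*((-5/3 + V) - V²) = 6*(-5/3 + V - V²) = -10 - 6*V² + 6*V)
Z(E)³ = (-10 - 6*99² + 6*99)³ = (-10 - 6*9801 + 594)³ = (-10 - 58806 + 594)³ = (-58222)³ = -197361010357048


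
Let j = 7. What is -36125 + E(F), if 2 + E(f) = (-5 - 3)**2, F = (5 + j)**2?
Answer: -36063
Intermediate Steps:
F = 144 (F = (5 + 7)**2 = 12**2 = 144)
E(f) = 62 (E(f) = -2 + (-5 - 3)**2 = -2 + (-8)**2 = -2 + 64 = 62)
-36125 + E(F) = -36125 + 62 = -36063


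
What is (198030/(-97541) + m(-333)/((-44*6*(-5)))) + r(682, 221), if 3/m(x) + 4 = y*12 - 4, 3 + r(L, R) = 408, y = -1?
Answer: 345893362459/858360800 ≈ 402.97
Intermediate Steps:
r(L, R) = 405 (r(L, R) = -3 + 408 = 405)
m(x) = -3/20 (m(x) = 3/(-4 + (-1*12 - 4)) = 3/(-4 + (-12 - 4)) = 3/(-4 - 16) = 3/(-20) = 3*(-1/20) = -3/20)
(198030/(-97541) + m(-333)/((-44*6*(-5)))) + r(682, 221) = (198030/(-97541) - 3/(20*(-44*6*(-5)))) + 405 = (198030*(-1/97541) - 3/(20*((-264*(-5))))) + 405 = (-198030/97541 - 3/20/1320) + 405 = (-198030/97541 - 3/20*1/1320) + 405 = (-198030/97541 - 1/8800) + 405 = -1742761541/858360800 + 405 = 345893362459/858360800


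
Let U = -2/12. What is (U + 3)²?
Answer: 289/36 ≈ 8.0278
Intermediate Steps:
U = -⅙ (U = -2*1/12 = -⅙ ≈ -0.16667)
(U + 3)² = (-⅙ + 3)² = (17/6)² = 289/36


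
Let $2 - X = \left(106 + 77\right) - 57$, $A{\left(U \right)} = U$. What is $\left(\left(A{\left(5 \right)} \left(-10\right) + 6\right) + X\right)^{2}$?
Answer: $28224$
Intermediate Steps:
$X = -124$ ($X = 2 - \left(\left(106 + 77\right) - 57\right) = 2 - \left(183 - 57\right) = 2 - 126 = -124$)
$\left(\left(A{\left(5 \right)} \left(-10\right) + 6\right) + X\right)^{2} = \left(\left(5 \left(-10\right) + 6\right) - 124\right)^{2} = \left(\left(-50 + 6\right) - 124\right)^{2} = \left(-44 - 124\right)^{2} = \left(-168\right)^{2} = 28224$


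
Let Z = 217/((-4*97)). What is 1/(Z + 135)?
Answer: 388/52163 ≈ 0.0074382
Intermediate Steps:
Z = -217/388 (Z = 217/(-388) = 217*(-1/388) = -217/388 ≈ -0.55928)
1/(Z + 135) = 1/(-217/388 + 135) = 1/(52163/388) = 388/52163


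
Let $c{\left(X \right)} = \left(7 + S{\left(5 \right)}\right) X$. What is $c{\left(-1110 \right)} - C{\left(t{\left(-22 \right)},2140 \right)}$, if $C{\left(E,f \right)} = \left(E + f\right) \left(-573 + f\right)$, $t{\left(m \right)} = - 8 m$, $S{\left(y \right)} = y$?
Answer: $-3642492$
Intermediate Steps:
$C{\left(E,f \right)} = \left(-573 + f\right) \left(E + f\right)$
$c{\left(X \right)} = 12 X$ ($c{\left(X \right)} = \left(7 + 5\right) X = 12 X$)
$c{\left(-1110 \right)} - C{\left(t{\left(-22 \right)},2140 \right)} = 12 \left(-1110\right) - \left(2140^{2} - 573 \left(\left(-8\right) \left(-22\right)\right) - 1226220 + \left(-8\right) \left(-22\right) 2140\right) = -13320 - \left(4579600 - 100848 - 1226220 + 176 \cdot 2140\right) = -13320 - \left(4579600 - 100848 - 1226220 + 376640\right) = -13320 - 3629172 = -3642492$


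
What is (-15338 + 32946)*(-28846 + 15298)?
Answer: -238553184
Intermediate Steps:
(-15338 + 32946)*(-28846 + 15298) = 17608*(-13548) = -238553184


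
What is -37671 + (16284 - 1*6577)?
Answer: -27964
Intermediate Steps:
-37671 + (16284 - 1*6577) = -37671 + (16284 - 6577) = -37671 + 9707 = -27964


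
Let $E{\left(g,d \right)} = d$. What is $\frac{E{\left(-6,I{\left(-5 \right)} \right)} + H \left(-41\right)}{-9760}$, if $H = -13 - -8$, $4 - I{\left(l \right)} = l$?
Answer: $- \frac{107}{4880} \approx -0.021926$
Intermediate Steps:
$I{\left(l \right)} = 4 - l$
$H = -5$ ($H = -13 + 8 = -5$)
$\frac{E{\left(-6,I{\left(-5 \right)} \right)} + H \left(-41\right)}{-9760} = \frac{\left(4 - -5\right) - -205}{-9760} = \left(\left(4 + 5\right) + 205\right) \left(- \frac{1}{9760}\right) = \left(9 + 205\right) \left(- \frac{1}{9760}\right) = 214 \left(- \frac{1}{9760}\right) = - \frac{107}{4880}$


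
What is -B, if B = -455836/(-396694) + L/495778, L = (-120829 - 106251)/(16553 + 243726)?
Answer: -14705315450065078/12797408148595757 ≈ -1.1491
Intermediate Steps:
L = -227080/260279 ≈ -0.87245
B = 14705315450065078/12797408148595757 (B = -455836/(-396694) - 227080/260279/495778 = -455836*(-1/396694) - 227080/260279*1/495778 = 227918/198347 - 113540/64520301031 = 14705315450065078/12797408148595757 ≈ 1.1491)
-B = -1*14705315450065078/12797408148595757 = -14705315450065078/12797408148595757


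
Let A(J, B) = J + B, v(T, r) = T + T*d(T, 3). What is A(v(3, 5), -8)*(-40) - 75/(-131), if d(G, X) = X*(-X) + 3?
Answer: 120595/131 ≈ 920.57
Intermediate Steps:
d(G, X) = 3 - X² (d(G, X) = -X² + 3 = 3 - X²)
v(T, r) = -5*T (v(T, r) = T + T*(3 - 1*3²) = T + T*(3 - 1*9) = T + T*(3 - 9) = T + T*(-6) = T - 6*T = -5*T)
A(J, B) = B + J
A(v(3, 5), -8)*(-40) - 75/(-131) = (-8 - 5*3)*(-40) - 75/(-131) = (-8 - 15)*(-40) - 75*(-1/131) = -23*(-40) + 75/131 = 920 + 75/131 = 120595/131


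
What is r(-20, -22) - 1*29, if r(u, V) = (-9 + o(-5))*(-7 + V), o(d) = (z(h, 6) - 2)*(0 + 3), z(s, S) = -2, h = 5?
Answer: 580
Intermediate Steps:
o(d) = -12 (o(d) = (-2 - 2)*(0 + 3) = -4*3 = -12)
r(u, V) = 147 - 21*V (r(u, V) = (-9 - 12)*(-7 + V) = -21*(-7 + V) = 147 - 21*V)
r(-20, -22) - 1*29 = (147 - 21*(-22)) - 1*29 = (147 + 462) - 29 = 609 - 29 = 580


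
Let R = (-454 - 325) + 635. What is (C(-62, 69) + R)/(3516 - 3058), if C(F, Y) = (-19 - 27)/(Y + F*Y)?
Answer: -13175/41907 ≈ -0.31439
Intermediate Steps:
C(F, Y) = -46/(Y + F*Y)
R = -144 (R = -779 + 635 = -144)
(C(-62, 69) + R)/(3516 - 3058) = (-46/(69*(1 - 62)) - 144)/(3516 - 3058) = (-46*1/69/(-61) - 144)/458 = (-46*1/69*(-1/61) - 144)*(1/458) = (2/183 - 144)*(1/458) = -26350/183*1/458 = -13175/41907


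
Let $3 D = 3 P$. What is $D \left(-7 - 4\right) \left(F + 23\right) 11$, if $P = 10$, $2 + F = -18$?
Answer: $-3630$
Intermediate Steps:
$F = -20$ ($F = -2 - 18 = -20$)
$D = 10$ ($D = \frac{3 \cdot 10}{3} = \frac{1}{3} \cdot 30 = 10$)
$D \left(-7 - 4\right) \left(F + 23\right) 11 = 10 \left(-7 - 4\right) \left(-20 + 23\right) 11 = 10 \left(\left(-11\right) 3\right) 11 = 10 \left(-33\right) 11 = \left(-330\right) 11 = -3630$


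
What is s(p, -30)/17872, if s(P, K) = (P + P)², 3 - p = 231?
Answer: 12996/1117 ≈ 11.635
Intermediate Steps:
p = -228 (p = 3 - 1*231 = 3 - 231 = -228)
s(P, K) = 4*P² (s(P, K) = (2*P)² = 4*P²)
s(p, -30)/17872 = (4*(-228)²)/17872 = (4*51984)*(1/17872) = 207936*(1/17872) = 12996/1117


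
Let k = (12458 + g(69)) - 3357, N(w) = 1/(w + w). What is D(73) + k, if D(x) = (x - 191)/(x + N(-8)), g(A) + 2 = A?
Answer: 10697168/1167 ≈ 9166.4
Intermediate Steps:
g(A) = -2 + A
N(w) = 1/(2*w)
D(x) = (-191 + x)/(-1/16 + x) (D(x) = (x - 191)/(x + (½)/(-8)) = (-191 + x)/(x + (½)*(-⅛)) = (-191 + x)/(x - 1/16) = (-191 + x)/(-1/16 + x))
k = 9168 (k = (12458 + (-2 + 69)) - 3357 = (12458 + 67) - 3357 = 12525 - 3357 = 9168)
D(73) + k = 16*(-191 + 73)/(-1 + 16*73) + 9168 = 16*(-118)/(-1 + 1168) + 9168 = 16*(-118)/1167 + 9168 = 16*(1/1167)*(-118) + 9168 = -1888/1167 + 9168 = 10697168/1167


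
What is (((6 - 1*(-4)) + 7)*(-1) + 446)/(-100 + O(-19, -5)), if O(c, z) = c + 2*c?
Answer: -429/157 ≈ -2.7325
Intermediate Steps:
O(c, z) = 3*c
(((6 - 1*(-4)) + 7)*(-1) + 446)/(-100 + O(-19, -5)) = (((6 - 1*(-4)) + 7)*(-1) + 446)/(-100 + 3*(-19)) = (((6 + 4) + 7)*(-1) + 446)/(-100 - 57) = ((10 + 7)*(-1) + 446)/(-157) = (17*(-1) + 446)*(-1/157) = (-17 + 446)*(-1/157) = 429*(-1/157) = -429/157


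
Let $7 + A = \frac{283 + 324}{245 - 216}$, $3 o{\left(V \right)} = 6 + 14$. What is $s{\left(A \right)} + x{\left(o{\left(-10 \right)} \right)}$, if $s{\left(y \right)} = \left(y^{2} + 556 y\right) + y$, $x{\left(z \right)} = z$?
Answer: $\frac{20083904}{2523} \approx 7960.3$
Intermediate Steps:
$o{\left(V \right)} = \frac{20}{3}$ ($o{\left(V \right)} = \frac{6 + 14}{3} = \frac{1}{3} \cdot 20 = \frac{20}{3}$)
$A = \frac{404}{29}$ ($A = -7 + \frac{283 + 324}{245 - 216} = -7 + \frac{607}{29} = \frac{404}{29} \approx 13.931$)
$s{\left(y \right)} = y^{2} + 557 y$
$s{\left(A \right)} + x{\left(o{\left(-10 \right)} \right)} = \frac{404 \left(557 + \frac{404}{29}\right)}{29} + \frac{20}{3} = \frac{404}{29} \cdot \frac{16557}{29} + \frac{20}{3} = \frac{6689028}{841} + \frac{20}{3} = \frac{20083904}{2523}$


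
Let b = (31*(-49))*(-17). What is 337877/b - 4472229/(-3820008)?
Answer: 468726404161/32881355528 ≈ 14.255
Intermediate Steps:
b = 25823 (b = -1519*(-17) = 25823)
337877/b - 4472229/(-3820008) = 337877/25823 - 4472229/(-3820008) = 337877*(1/25823) - 4472229*(-1/3820008) = 337877/25823 + 1490743/1273336 = 468726404161/32881355528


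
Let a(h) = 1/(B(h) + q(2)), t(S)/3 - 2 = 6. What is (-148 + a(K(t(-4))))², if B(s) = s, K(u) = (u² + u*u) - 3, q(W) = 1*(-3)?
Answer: 28766534449/1313316 ≈ 21904.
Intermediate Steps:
t(S) = 24 (t(S) = 6 + 3*6 = 6 + 18 = 24)
q(W) = -3
K(u) = -3 + 2*u² (K(u) = (u² + u²) - 3 = 2*u² - 3 = -3 + 2*u²)
a(h) = 1/(-3 + h) (a(h) = 1/(h - 3) = 1/(-3 + h))
(-148 + a(K(t(-4))))² = (-148 + 1/(-3 + (-3 + 2*24²)))² = (-148 + 1/(-3 + (-3 + 2*576)))² = (-148 + 1/(-3 + (-3 + 1152)))² = (-148 + 1/(-3 + 1149))² = (-148 + 1/1146)² = (-169607/1146)² = 28766534449/1313316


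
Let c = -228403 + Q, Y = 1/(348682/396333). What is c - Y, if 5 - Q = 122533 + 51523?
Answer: -140328861961/348682 ≈ -4.0246e+5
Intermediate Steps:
Q = -174051 (Q = 5 - (122533 + 51523) = 5 - 1*174056 = 5 - 174056 = -174051)
Y = 396333/348682 (Y = 1/(348682*(1/396333)) = 1/(348682/396333) = 396333/348682 ≈ 1.1367)
c = -402454 (c = -228403 - 174051 = -402454)
c - Y = -402454 - 1*396333/348682 = -402454 - 396333/348682 = -140328861961/348682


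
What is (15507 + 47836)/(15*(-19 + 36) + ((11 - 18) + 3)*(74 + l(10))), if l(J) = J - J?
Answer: -63343/41 ≈ -1545.0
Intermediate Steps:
l(J) = 0
(15507 + 47836)/(15*(-19 + 36) + ((11 - 18) + 3)*(74 + l(10))) = (15507 + 47836)/(15*(-19 + 36) + ((11 - 18) + 3)*(74 + 0)) = 63343/(15*17 + (-7 + 3)*74) = 63343/(255 - 4*74) = 63343/(255 - 296) = 63343/(-41) = 63343*(-1/41) = -63343/41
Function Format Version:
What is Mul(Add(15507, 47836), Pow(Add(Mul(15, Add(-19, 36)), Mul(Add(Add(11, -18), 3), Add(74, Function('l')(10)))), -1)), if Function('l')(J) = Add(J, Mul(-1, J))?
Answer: Rational(-63343, 41) ≈ -1545.0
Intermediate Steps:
Function('l')(J) = 0
Mul(Add(15507, 47836), Pow(Add(Mul(15, Add(-19, 36)), Mul(Add(Add(11, -18), 3), Add(74, Function('l')(10)))), -1)) = Mul(Add(15507, 47836), Pow(Add(Mul(15, Add(-19, 36)), Mul(Add(Add(11, -18), 3), Add(74, 0))), -1)) = Mul(63343, Pow(Add(Mul(15, 17), Mul(Add(-7, 3), 74)), -1)) = Mul(63343, Pow(Add(255, Mul(-4, 74)), -1)) = Mul(63343, Pow(Add(255, -296), -1)) = Mul(63343, Pow(-41, -1)) = Mul(63343, Rational(-1, 41)) = Rational(-63343, 41)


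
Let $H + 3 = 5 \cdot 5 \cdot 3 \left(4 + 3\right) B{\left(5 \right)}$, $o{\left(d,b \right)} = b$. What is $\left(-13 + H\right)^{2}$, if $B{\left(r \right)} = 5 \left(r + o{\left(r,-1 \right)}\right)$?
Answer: $109914256$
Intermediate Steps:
$B{\left(r \right)} = -5 + 5 r$ ($B{\left(r \right)} = 5 \left(r - 1\right) = 5 \left(-1 + r\right) = -5 + 5 r$)
$H = 10497$ ($H = -3 + 5 \cdot 5 \cdot 3 \left(4 + 3\right) \left(-5 + 5 \cdot 5\right) = -3 + 25 \cdot 3 \cdot 7 \left(-5 + 25\right) = -3 + 75 \cdot 7 \cdot 20 = -3 + 525 \cdot 20 = -3 + 10500 = 10497$)
$\left(-13 + H\right)^{2} = \left(-13 + 10497\right)^{2} = 10484^{2} = 109914256$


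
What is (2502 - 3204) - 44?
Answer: -746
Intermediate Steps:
(2502 - 3204) - 44 = -702 - 44 = -746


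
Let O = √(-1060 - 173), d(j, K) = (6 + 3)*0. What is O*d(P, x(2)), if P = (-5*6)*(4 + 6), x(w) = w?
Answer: 0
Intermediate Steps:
P = -300 (P = -30*10 = -300)
d(j, K) = 0 (d(j, K) = 9*0 = 0)
O = 3*I*√137 (O = √(-1233) = 3*I*√137 ≈ 35.114*I)
O*d(P, x(2)) = (3*I*√137)*0 = 0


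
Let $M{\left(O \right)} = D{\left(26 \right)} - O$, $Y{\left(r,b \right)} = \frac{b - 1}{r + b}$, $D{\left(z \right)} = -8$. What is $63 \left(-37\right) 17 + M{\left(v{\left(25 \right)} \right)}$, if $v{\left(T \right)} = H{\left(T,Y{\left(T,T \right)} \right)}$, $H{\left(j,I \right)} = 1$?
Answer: $-39636$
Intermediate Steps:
$Y{\left(r,b \right)} = \frac{-1 + b}{b + r}$
$v{\left(T \right)} = 1$
$M{\left(O \right)} = -8 - O$
$63 \left(-37\right) 17 + M{\left(v{\left(25 \right)} \right)} = 63 \left(-37\right) 17 - 9 = \left(-2331\right) 17 - 9 = -39627 - 9 = -39636$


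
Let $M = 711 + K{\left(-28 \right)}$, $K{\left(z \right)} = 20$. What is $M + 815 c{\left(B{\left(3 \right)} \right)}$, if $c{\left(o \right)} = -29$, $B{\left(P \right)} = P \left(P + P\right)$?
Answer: $-22904$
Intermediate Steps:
$B{\left(P \right)} = 2 P^{2}$ ($B{\left(P \right)} = P 2 P = 2 P^{2}$)
$M = 731$ ($M = 711 + 20 = 731$)
$M + 815 c{\left(B{\left(3 \right)} \right)} = 731 + 815 \left(-29\right) = 731 - 23635 = -22904$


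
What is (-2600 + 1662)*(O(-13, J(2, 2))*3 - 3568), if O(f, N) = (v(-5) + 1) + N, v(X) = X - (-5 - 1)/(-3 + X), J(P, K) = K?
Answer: 6709045/2 ≈ 3.3545e+6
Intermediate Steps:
v(X) = X + 6/(-3 + X) (v(X) = X - (-6)/(-3 + X) = X + 6/(-3 + X))
O(f, N) = -19/4 + N (O(f, N) = ((6 + (-5)² - 3*(-5))/(-3 - 5) + 1) + N = ((6 + 25 + 15)/(-8) + 1) + N = (-⅛*46 + 1) + N = (-23/4 + 1) + N = -19/4 + N)
(-2600 + 1662)*(O(-13, J(2, 2))*3 - 3568) = (-2600 + 1662)*((-19/4 + 2)*3 - 3568) = -938*(-11/4*3 - 3568) = -938*(-33/4 - 3568) = -938*(-14305/4) = 6709045/2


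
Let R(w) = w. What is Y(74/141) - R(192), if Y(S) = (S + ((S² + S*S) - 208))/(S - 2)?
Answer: -758557/14664 ≈ -51.729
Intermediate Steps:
Y(S) = (-208 + S + 2*S²)/(-2 + S) (Y(S) = (S + ((S² + S²) - 208))/(-2 + S) = (S + (2*S² - 208))/(-2 + S) = (S + (-208 + 2*S²))/(-2 + S) = (-208 + S + 2*S²)/(-2 + S))
Y(74/141) - R(192) = (-208 + 74/141 + 2*(74/141)²)/(-2 + 74/141) - 1*192 = (-208 + 74*(1/141) + 2*(74*(1/141))²)/(-2 + 74*(1/141)) - 192 = (-208 + 74/141 + 2*(74/141)²)/(-2 + 74/141) - 192 = (-208 + 74/141 + 2*(5476/19881))/(-208/141) - 192 = -141*(-208 + 74/141 + 10952/19881)/208 - 192 = -141/208*(-4113862/19881) - 192 = 2056931/14664 - 192 = -758557/14664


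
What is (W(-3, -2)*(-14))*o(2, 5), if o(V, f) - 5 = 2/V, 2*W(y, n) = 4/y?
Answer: 56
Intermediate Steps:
W(y, n) = 2/y (W(y, n) = (4/y)/2 = 2/y)
o(V, f) = 5 + 2/V
(W(-3, -2)*(-14))*o(2, 5) = ((2/(-3))*(-14))*(5 + 2/2) = ((2*(-⅓))*(-14))*(5 + 2*(½)) = (-⅔*(-14))*(5 + 1) = (28/3)*6 = 56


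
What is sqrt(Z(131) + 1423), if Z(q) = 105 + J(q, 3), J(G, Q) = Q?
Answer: sqrt(1531) ≈ 39.128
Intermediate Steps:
Z(q) = 108 (Z(q) = 105 + 3 = 108)
sqrt(Z(131) + 1423) = sqrt(108 + 1423) = sqrt(1531)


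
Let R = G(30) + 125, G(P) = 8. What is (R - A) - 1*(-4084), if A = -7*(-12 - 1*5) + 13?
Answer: 4085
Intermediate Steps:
R = 133 (R = 8 + 125 = 133)
A = 132 (A = -7*(-12 - 5) + 13 = -7*(-17) + 13 = 119 + 13 = 132)
(R - A) - 1*(-4084) = (133 - 1*132) - 1*(-4084) = (133 - 132) + 4084 = 1 + 4084 = 4085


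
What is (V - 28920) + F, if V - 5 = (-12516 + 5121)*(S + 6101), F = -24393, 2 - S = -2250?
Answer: -61823743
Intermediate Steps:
S = 2252 (S = 2 - 1*(-2250) = 2 + 2250 = 2252)
V = -61770430 (V = 5 + (-12516 + 5121)*(2252 + 6101) = 5 - 7395*8353 = 5 - 61770435 = -61770430)
(V - 28920) + F = (-61770430 - 28920) - 24393 = -61799350 - 24393 = -61823743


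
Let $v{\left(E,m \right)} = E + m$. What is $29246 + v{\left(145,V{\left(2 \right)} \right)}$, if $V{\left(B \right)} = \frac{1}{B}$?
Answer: $\frac{58783}{2} \approx 29392.0$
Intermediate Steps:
$29246 + v{\left(145,V{\left(2 \right)} \right)} = 29246 + \left(145 + \frac{1}{2}\right) = 29246 + \frac{291}{2} = \frac{58783}{2}$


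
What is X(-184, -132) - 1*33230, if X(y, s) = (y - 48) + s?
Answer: -33594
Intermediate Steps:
X(y, s) = -48 + s + y (X(y, s) = (-48 + y) + s = -48 + s + y)
X(-184, -132) - 1*33230 = (-48 - 132 - 184) - 1*33230 = -364 - 33230 = -33594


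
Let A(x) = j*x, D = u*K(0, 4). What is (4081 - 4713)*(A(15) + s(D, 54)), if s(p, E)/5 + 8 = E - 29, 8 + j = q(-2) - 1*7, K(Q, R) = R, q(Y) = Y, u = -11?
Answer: 107440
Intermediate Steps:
D = -44 (D = -11*4 = -44)
j = -17 (j = -8 + (-2 - 1*7) = -8 + (-2 - 7) = -8 - 9 = -17)
A(x) = -17*x
s(p, E) = -185 + 5*E (s(p, E) = -40 + 5*(E - 29) = -40 + 5*(-29 + E) = -40 + (-145 + 5*E) = -185 + 5*E)
(4081 - 4713)*(A(15) + s(D, 54)) = (4081 - 4713)*(-17*15 + (-185 + 5*54)) = -632*(-255 + (-185 + 270)) = -632*(-255 + 85) = -632*(-170) = 107440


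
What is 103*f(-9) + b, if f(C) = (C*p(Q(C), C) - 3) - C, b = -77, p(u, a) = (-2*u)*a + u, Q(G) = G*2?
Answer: 317575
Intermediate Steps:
Q(G) = 2*G
p(u, a) = u - 2*a*u (p(u, a) = -2*a*u + u = u - 2*a*u)
f(C) = -3 - C + 2*C²*(1 - 2*C) (f(C) = (C*((2*C)*(1 - 2*C)) - 3) - C = (C*(2*C*(1 - 2*C)) - 3) - C = (2*C²*(1 - 2*C) - 3) - C = (-3 + 2*C²*(1 - 2*C)) - C = -3 - C + 2*C²*(1 - 2*C))
103*f(-9) + b = 103*(-3 - 1*(-9) - 1*(-9)²*(-2 + 4*(-9))) - 77 = 103*(-3 + 9 - 1*81*(-2 - 36)) - 77 = 103*(-3 + 9 - 1*81*(-38)) - 77 = 103*(-3 + 9 + 3078) - 77 = 103*3084 - 77 = 317652 - 77 = 317575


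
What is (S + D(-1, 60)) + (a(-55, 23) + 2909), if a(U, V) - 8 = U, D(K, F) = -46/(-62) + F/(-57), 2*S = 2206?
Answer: 2335202/589 ≈ 3964.7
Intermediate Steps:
S = 1103 (S = (½)*2206 = 1103)
D(K, F) = 23/31 - F/57 (D(K, F) = -46*(-1/62) + F*(-1/57) = 23/31 - F/57)
a(U, V) = 8 + U
(S + D(-1, 60)) + (a(-55, 23) + 2909) = (1103 + (23/31 - 1/57*60)) + ((8 - 55) + 2909) = (1103 + (23/31 - 20/19)) + (-47 + 2909) = (1103 - 183/589) + 2862 = 649484/589 + 2862 = 2335202/589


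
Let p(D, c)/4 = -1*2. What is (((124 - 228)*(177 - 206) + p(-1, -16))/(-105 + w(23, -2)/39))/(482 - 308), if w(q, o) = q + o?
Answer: -9776/59073 ≈ -0.16549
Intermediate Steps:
w(q, o) = o + q
p(D, c) = -8 (p(D, c) = 4*(-1*2) = 4*(-2) = -8)
(((124 - 228)*(177 - 206) + p(-1, -16))/(-105 + w(23, -2)/39))/(482 - 308) = (((124 - 228)*(177 - 206) - 8)/(-105 + (-2 + 23)/39))/(482 - 308) = ((-104*(-29) - 8)/(-105 + 21*(1/39)))/174 = ((3016 - 8)/(-105 + 7/13))*(1/174) = (3008/(-1358/13))*(1/174) = (3008*(-13/1358))*(1/174) = -19552/679*1/174 = -9776/59073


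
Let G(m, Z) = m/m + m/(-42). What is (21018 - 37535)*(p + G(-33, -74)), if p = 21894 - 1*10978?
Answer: -2524606933/14 ≈ -1.8033e+8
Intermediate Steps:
p = 10916 (p = 21894 - 10978 = 10916)
G(m, Z) = 1 - m/42 (G(m, Z) = 1 + m*(-1/42) = 1 - m/42)
(21018 - 37535)*(p + G(-33, -74)) = (21018 - 37535)*(10916 + (1 - 1/42*(-33))) = -16517*(10916 + (1 + 11/14)) = -16517*(10916 + 25/14) = -16517*152849/14 = -2524606933/14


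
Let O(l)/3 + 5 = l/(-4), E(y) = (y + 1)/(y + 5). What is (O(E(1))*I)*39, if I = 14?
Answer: -16653/2 ≈ -8326.5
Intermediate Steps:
E(y) = (1 + y)/(5 + y)
O(l) = -15 - 3*l/4 (O(l) = -15 + 3*(l/(-4)) = -15 + 3*(l*(-¼)) = -15 + 3*(-l/4) = -15 - 3*l/4)
(O(E(1))*I)*39 = ((-15 - 3*(1 + 1)/(4*(5 + 1)))*14)*39 = ((-15 - 3*2/(4*6))*14)*39 = ((-15 - 2/8)*14)*39 = ((-15 - ¾*⅓)*14)*39 = ((-15 - ¼)*14)*39 = -61/4*14*39 = -427/2*39 = -16653/2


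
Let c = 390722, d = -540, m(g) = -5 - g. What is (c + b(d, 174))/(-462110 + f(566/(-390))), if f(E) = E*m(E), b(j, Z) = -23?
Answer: -14856329475/17571536914 ≈ -0.84548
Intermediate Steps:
f(E) = E*(-5 - E)
(c + b(d, 174))/(-462110 + f(566/(-390))) = (390722 - 23)/(-462110 - 566/(-390)*(5 + 566/(-390))) = 390699/(-462110 - 566*(-1/390)*(5 + 566*(-1/390))) = 390699/(-462110 - 1*(-283/195)*(5 - 283/195)) = 390699/(-462110 - 1*(-283/195)*692/195) = 390699/(-462110 + 195836/38025) = 390699/(-17571536914/38025) = 390699*(-38025/17571536914) = -14856329475/17571536914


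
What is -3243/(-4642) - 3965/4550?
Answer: -14038/81235 ≈ -0.17281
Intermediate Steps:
-3243/(-4642) - 3965/4550 = -3243*(-1/4642) - 3965*1/4550 = 3243/4642 - 61/70 = -14038/81235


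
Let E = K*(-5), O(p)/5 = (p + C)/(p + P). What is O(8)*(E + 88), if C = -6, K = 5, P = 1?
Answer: 70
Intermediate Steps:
O(p) = 5*(-6 + p)/(1 + p) (O(p) = 5*((p - 6)/(p + 1)) = 5*((-6 + p)/(1 + p)) = 5*(-6 + p)/(1 + p))
E = -25 (E = 5*(-5) = -25)
O(8)*(E + 88) = (5*(-6 + 8)/(1 + 8))*(-25 + 88) = (5*2/9)*63 = (5*(1/9)*2)*63 = (10/9)*63 = 70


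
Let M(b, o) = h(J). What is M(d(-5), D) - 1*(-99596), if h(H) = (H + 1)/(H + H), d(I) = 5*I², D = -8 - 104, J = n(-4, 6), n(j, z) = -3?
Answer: 298789/3 ≈ 99596.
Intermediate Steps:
J = -3
D = -112
h(H) = (1 + H)/(2*H) (h(H) = (1 + H)/((2*H)) = (1 + H)*(1/(2*H)) = (1 + H)/(2*H))
M(b, o) = ⅓ (M(b, o) = (½)*(1 - 3)/(-3) = (½)*(-⅓)*(-2) = ⅓)
M(d(-5), D) - 1*(-99596) = ⅓ - 1*(-99596) = ⅓ + 99596 = 298789/3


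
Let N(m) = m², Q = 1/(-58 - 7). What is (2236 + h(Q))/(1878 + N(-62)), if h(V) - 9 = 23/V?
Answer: 375/2861 ≈ 0.13107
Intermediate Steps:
Q = -1/65 (Q = 1/(-65) = -1/65 ≈ -0.015385)
h(V) = 9 + 23/V
(2236 + h(Q))/(1878 + N(-62)) = (2236 + (9 + 23/(-1/65)))/(1878 + (-62)²) = (2236 + (9 + 23*(-65)))/(1878 + 3844) = (2236 + (9 - 1495))/5722 = (2236 - 1486)*(1/5722) = 750*(1/5722) = 375/2861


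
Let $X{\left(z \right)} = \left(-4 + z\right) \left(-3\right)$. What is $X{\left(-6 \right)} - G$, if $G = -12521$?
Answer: $12551$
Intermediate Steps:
$X{\left(z \right)} = 12 - 3 z$
$X{\left(-6 \right)} - G = \left(12 - -18\right) - -12521 = \left(12 + 18\right) + 12521 = 30 + 12521 = 12551$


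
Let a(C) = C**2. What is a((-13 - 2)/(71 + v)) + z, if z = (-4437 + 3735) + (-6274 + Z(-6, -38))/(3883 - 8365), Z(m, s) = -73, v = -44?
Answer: -9415901/13446 ≈ -700.28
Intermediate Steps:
z = -3140017/4482 (z = (-4437 + 3735) + (-6274 - 73)/(3883 - 8365) = -702 - 6347/(-4482) = -702 - 6347*(-1/4482) = -702 + 6347/4482 = -3140017/4482 ≈ -700.58)
a((-13 - 2)/(71 + v)) + z = ((-13 - 2)/(71 - 44))**2 - 3140017/4482 = (-15/27)**2 - 3140017/4482 = (-15*1/27)**2 - 3140017/4482 = (-5/9)**2 - 3140017/4482 = 25/81 - 3140017/4482 = -9415901/13446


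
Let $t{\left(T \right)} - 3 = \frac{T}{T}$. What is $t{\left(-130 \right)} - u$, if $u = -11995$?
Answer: $11999$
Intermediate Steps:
$t{\left(T \right)} = 4$ ($t{\left(T \right)} = 3 + \frac{T}{T} = 3 + 1 = 4$)
$t{\left(-130 \right)} - u = 4 - -11995 = 4 + 11995 = 11999$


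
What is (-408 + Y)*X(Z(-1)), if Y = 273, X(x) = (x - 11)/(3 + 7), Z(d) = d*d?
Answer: 135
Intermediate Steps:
Z(d) = d**2
X(x) = -11/10 + x/10 (X(x) = (-11 + x)/10 = (-11 + x)*(1/10) = -11/10 + x/10)
(-408 + Y)*X(Z(-1)) = (-408 + 273)*(-11/10 + (1/10)*(-1)**2) = -135*(-11/10 + (1/10)*1) = -135*(-11/10 + 1/10) = -135*(-1) = 135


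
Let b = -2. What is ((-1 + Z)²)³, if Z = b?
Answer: 729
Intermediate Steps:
Z = -2
((-1 + Z)²)³ = ((-1 - 2)²)³ = ((-3)²)³ = 9³ = 729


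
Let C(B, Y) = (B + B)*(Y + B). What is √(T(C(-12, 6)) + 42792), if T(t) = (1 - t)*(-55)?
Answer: √50657 ≈ 225.07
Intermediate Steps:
C(B, Y) = 2*B*(B + Y) (C(B, Y) = (2*B)*(B + Y) = 2*B*(B + Y))
T(t) = -55 + 55*t
√(T(C(-12, 6)) + 42792) = √((-55 + 55*(2*(-12)*(-12 + 6))) + 42792) = √((-55 + 55*(2*(-12)*(-6))) + 42792) = √((-55 + 55*144) + 42792) = √((-55 + 7920) + 42792) = √(7865 + 42792) = √50657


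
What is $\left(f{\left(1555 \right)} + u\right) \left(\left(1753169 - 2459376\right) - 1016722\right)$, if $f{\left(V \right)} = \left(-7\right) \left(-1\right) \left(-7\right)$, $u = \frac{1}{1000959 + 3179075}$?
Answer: $\frac{352893186456785}{4180034} \approx 8.4424 \cdot 10^{7}$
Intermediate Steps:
$u = \frac{1}{4180034} \approx 2.3923 \cdot 10^{-7}$
$f{\left(V \right)} = -49$ ($f{\left(V \right)} = 7 \left(-7\right) = -49$)
$\left(f{\left(1555 \right)} + u\right) \left(\left(1753169 - 2459376\right) - 1016722\right) = \left(-49 + \frac{1}{4180034}\right) \left(\left(1753169 - 2459376\right) - 1016722\right) = - \frac{204821665 \left(\left(1753169 - 2459376\right) - 1016722\right)}{4180034} = - \frac{204821665 \left(-706207 - 1016722\right)}{4180034} = \left(- \frac{204821665}{4180034}\right) \left(-1722929\right) = \frac{352893186456785}{4180034}$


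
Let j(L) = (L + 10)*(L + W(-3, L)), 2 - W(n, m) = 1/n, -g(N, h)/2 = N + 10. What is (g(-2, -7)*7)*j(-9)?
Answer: 2240/3 ≈ 746.67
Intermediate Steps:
g(N, h) = -20 - 2*N (g(N, h) = -2*(N + 10) = -2*(10 + N) = -20 - 2*N)
W(n, m) = 2 - 1/n
j(L) = (10 + L)*(7/3 + L) (j(L) = (L + 10)*(L + (2 - 1/(-3))) = (10 + L)*(L + (2 - 1*(-1/3))) = (10 + L)*(L + (2 + 1/3)) = (10 + L)*(L + 7/3) = (10 + L)*(7/3 + L))
(g(-2, -7)*7)*j(-9) = ((-20 - 2*(-2))*7)*(70/3 + (-9)**2 + (37/3)*(-9)) = ((-20 + 4)*7)*(70/3 + 81 - 111) = -16*7*(-20/3) = -112*(-20/3) = 2240/3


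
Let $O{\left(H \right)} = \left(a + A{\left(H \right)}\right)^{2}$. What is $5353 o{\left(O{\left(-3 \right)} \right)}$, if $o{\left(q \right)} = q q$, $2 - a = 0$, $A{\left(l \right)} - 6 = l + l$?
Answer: $85648$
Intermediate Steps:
$A{\left(l \right)} = 6 + 2 l$ ($A{\left(l \right)} = 6 + \left(l + l\right) = 6 + 2 l$)
$a = 2$ ($a = 2 - 0 = 2 + 0 = 2$)
$O{\left(H \right)} = \left(8 + 2 H\right)^{2}$ ($O{\left(H \right)} = \left(2 + \left(6 + 2 H\right)\right)^{2} = \left(8 + 2 H\right)^{2}$)
$o{\left(q \right)} = q^{2}$
$5353 o{\left(O{\left(-3 \right)} \right)} = 5353 \left(4 \left(4 - 3\right)^{2}\right)^{2} = 5353 \left(4 \cdot 1^{2}\right)^{2} = 5353 \left(4 \cdot 1\right)^{2} = 5353 \cdot 4^{2} = 5353 \cdot 16 = 85648$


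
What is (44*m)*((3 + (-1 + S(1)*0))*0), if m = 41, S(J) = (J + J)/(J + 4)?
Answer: 0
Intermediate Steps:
S(J) = 2*J/(4 + J) (S(J) = (2*J)/(4 + J) = 2*J/(4 + J))
(44*m)*((3 + (-1 + S(1)*0))*0) = (44*41)*((3 + (-1 + (2*1/(4 + 1))*0))*0) = 1804*((3 + (-1 + (2*1/5)*0))*0) = 1804*((3 + (-1 + (2*1*(⅕))*0))*0) = 1804*((3 + (-1 + (⅖)*0))*0) = 1804*((3 + (-1 + 0))*0) = 1804*((3 - 1)*0) = 1804*(2*0) = 1804*0 = 0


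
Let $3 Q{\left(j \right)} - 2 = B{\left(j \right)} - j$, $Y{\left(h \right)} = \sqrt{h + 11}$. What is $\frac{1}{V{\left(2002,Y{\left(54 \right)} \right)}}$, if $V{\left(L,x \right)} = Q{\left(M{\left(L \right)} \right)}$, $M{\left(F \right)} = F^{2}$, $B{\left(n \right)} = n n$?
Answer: $\frac{3}{16064092056014} \approx 1.8675 \cdot 10^{-13}$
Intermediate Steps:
$B{\left(n \right)} = n^{2}$
$Y{\left(h \right)} = \sqrt{11 + h}$
$Q{\left(j \right)} = \frac{2}{3} - \frac{j}{3} + \frac{j^{2}}{3}$ ($Q{\left(j \right)} = \frac{2}{3} + \frac{j^{2} - j}{3} = \frac{2}{3} + \left(- \frac{j}{3} + \frac{j^{2}}{3}\right) = \frac{2}{3} - \frac{j}{3} + \frac{j^{2}}{3}$)
$V{\left(L,x \right)} = \frac{2}{3} - \frac{L^{2}}{3} + \frac{L^{4}}{3}$ ($V{\left(L,x \right)} = \frac{2}{3} - \frac{L^{2}}{3} + \frac{\left(L^{2}\right)^{2}}{3} = \frac{2}{3} - \frac{L^{2}}{3} + \frac{L^{4}}{3}$)
$\frac{1}{V{\left(2002,Y{\left(54 \right)} \right)}} = \frac{1}{\frac{2}{3} - \frac{2002^{2}}{3} + \frac{2002^{4}}{3}} = \frac{1}{\frac{2}{3} - \frac{4008004}{3} + \frac{1}{3} \cdot 16064096064016} = \frac{1}{\frac{2}{3} - \frac{4008004}{3} + \frac{16064096064016}{3}} = \frac{1}{\frac{16064092056014}{3}} = \frac{3}{16064092056014}$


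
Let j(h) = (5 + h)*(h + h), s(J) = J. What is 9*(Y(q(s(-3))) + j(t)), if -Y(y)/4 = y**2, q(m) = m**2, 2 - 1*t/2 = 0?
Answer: -2268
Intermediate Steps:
t = 4 (t = 4 - 2*0 = 4 + 0 = 4)
Y(y) = -4*y**2
j(h) = 2*h*(5 + h) (j(h) = (5 + h)*(2*h) = 2*h*(5 + h))
9*(Y(q(s(-3))) + j(t)) = 9*(-4*((-3)**2)**2 + 2*4*(5 + 4)) = 9*(-4*9**2 + 2*4*9) = 9*(-4*81 + 72) = 9*(-324 + 72) = 9*(-252) = -2268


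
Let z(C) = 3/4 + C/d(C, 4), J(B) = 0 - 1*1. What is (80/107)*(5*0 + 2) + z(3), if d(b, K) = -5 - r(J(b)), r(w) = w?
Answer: 160/107 ≈ 1.4953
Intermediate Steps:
J(B) = -1 (J(B) = 0 - 1 = -1)
d(b, K) = -4 (d(b, K) = -5 - 1*(-1) = -5 + 1 = -4)
z(C) = ¾ - C/4 (z(C) = 3/4 + C/(-4) = 3*(¼) + C*(-¼) = ¾ - C/4)
(80/107)*(5*0 + 2) + z(3) = (80/107)*(5*0 + 2) + (¾ - ¼*3) = (80*(1/107))*(0 + 2) + (¾ - ¾) = (80/107)*2 + 0 = 160/107 + 0 = 160/107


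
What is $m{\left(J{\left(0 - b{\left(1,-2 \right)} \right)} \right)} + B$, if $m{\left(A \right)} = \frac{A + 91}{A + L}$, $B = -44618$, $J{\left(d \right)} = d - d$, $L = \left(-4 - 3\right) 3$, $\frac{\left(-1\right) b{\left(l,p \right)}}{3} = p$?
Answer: $- \frac{133867}{3} \approx -44622.0$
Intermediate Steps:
$b{\left(l,p \right)} = - 3 p$
$L = -21$ ($L = \left(-7\right) 3 = -21$)
$J{\left(d \right)} = 0$
$m{\left(A \right)} = \frac{91 + A}{-21 + A}$ ($m{\left(A \right)} = \frac{A + 91}{A - 21} = \frac{91 + A}{-21 + A}$)
$m{\left(J{\left(0 - b{\left(1,-2 \right)} \right)} \right)} + B = \frac{91 + 0}{-21 + 0} - 44618 = \frac{1}{-21} \cdot 91 - 44618 = \left(- \frac{1}{21}\right) 91 - 44618 = - \frac{13}{3} - 44618 = - \frac{133867}{3}$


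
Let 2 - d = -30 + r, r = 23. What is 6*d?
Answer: 54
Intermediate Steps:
d = 9 (d = 2 - (-30 + 23) = 2 - 1*(-7) = 2 + 7 = 9)
6*d = 6*9 = 54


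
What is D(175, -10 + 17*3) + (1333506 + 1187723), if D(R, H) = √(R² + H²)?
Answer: 2521229 + √32306 ≈ 2.5214e+6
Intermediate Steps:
D(R, H) = √(H² + R²)
D(175, -10 + 17*3) + (1333506 + 1187723) = √((-10 + 17*3)² + 175²) + (1333506 + 1187723) = √((-10 + 51)² + 30625) + 2521229 = √(41² + 30625) + 2521229 = √(1681 + 30625) + 2521229 = √32306 + 2521229 = 2521229 + √32306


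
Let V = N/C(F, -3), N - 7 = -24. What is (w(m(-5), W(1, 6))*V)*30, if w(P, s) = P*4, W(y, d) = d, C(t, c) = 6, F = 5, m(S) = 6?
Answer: -2040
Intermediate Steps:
N = -17 (N = 7 - 24 = -17)
w(P, s) = 4*P
V = -17/6 ≈ -2.8333
(w(m(-5), W(1, 6))*V)*30 = ((4*6)*(-17/6))*30 = (24*(-17/6))*30 = -68*30 = -2040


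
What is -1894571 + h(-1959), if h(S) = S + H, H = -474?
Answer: -1897004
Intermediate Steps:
h(S) = -474 + S (h(S) = S - 474 = -474 + S)
-1894571 + h(-1959) = -1894571 + (-474 - 1959) = -1894571 - 2433 = -1897004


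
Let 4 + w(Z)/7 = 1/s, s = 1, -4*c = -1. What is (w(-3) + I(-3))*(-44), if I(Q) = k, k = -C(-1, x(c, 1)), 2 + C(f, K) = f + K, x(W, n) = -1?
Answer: 748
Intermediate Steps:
c = ¼ (c = -¼*(-1) = ¼ ≈ 0.25000)
C(f, K) = -2 + K + f (C(f, K) = -2 + (f + K) = -2 + (K + f) = -2 + K + f)
k = 4 (k = -(-2 - 1 - 1) = -1*(-4) = 4)
w(Z) = -21 (w(Z) = -28 + 7/1 = -28 + 7*1 = -28 + 7 = -21)
I(Q) = 4
(w(-3) + I(-3))*(-44) = (-21 + 4)*(-44) = -17*(-44) = 748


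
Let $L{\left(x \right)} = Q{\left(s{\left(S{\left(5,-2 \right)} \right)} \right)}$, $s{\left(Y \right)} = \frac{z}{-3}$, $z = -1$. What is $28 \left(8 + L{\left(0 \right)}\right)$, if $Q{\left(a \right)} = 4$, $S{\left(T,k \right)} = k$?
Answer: $336$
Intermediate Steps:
$s{\left(Y \right)} = \frac{1}{3}$ ($s{\left(Y \right)} = - \frac{1}{-3} = \left(-1\right) \left(- \frac{1}{3}\right) = \frac{1}{3}$)
$L{\left(x \right)} = 4$
$28 \left(8 + L{\left(0 \right)}\right) = 28 \left(8 + 4\right) = 28 \cdot 12 = 336$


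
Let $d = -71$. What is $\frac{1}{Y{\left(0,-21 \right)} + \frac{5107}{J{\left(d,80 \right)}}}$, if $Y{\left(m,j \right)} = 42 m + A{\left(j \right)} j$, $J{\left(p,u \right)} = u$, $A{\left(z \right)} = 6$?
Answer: $- \frac{80}{4973} \approx -0.016087$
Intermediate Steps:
$Y{\left(m,j \right)} = 6 j + 42 m$ ($Y{\left(m,j \right)} = 42 m + 6 j = 6 j + 42 m$)
$\frac{1}{Y{\left(0,-21 \right)} + \frac{5107}{J{\left(d,80 \right)}}} = \frac{1}{\left(6 \left(-21\right) + 42 \cdot 0\right) + \frac{5107}{80}} = \frac{1}{\left(-126 + 0\right) + 5107 \cdot \frac{1}{80}} = \frac{1}{-126 + \frac{5107}{80}} = \frac{1}{- \frac{4973}{80}} = - \frac{80}{4973}$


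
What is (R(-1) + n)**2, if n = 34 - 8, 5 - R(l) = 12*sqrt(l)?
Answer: 817 - 744*I ≈ 817.0 - 744.0*I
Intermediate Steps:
R(l) = 5 - 12*sqrt(l)
n = 26
(R(-1) + n)**2 = ((5 - 12*I) + 26)**2 = (31 - 12*I)**2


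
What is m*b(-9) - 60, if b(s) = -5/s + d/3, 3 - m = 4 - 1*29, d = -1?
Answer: -484/9 ≈ -53.778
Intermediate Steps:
m = 28 (m = 3 - (4 - 1*29) = 3 - (4 - 29) = 3 - 1*(-25) = 3 + 25 = 28)
b(s) = -⅓ - 5/s (b(s) = -5/s - 1/3 = -5/s - 1*⅓ = -5/s - ⅓ = -⅓ - 5/s)
m*b(-9) - 60 = 28*((⅓)*(-15 - 1*(-9))/(-9)) - 60 = 28*((⅓)*(-⅑)*(-15 + 9)) - 60 = 28*((⅓)*(-⅑)*(-6)) - 60 = 28*(2/9) - 60 = 56/9 - 60 = -484/9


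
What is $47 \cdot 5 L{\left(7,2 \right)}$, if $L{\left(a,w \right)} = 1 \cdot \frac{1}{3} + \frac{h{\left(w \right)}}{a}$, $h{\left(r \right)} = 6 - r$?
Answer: $\frac{4465}{21} \approx 212.62$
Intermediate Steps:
$L{\left(a,w \right)} = \frac{1}{3} + \frac{6 - w}{a}$ ($L{\left(a,w \right)} = 1 \cdot \frac{1}{3} + \frac{6 - w}{a} = \frac{1}{3} + \frac{6 - w}{a}$)
$47 \cdot 5 L{\left(7,2 \right)} = 47 \cdot 5 \frac{6 - 2 + \frac{1}{3} \cdot 7}{7} = 235 \frac{6 - 2 + \frac{7}{3}}{7} = 235 \cdot \frac{1}{7} \cdot \frac{19}{3} = 235 \cdot \frac{19}{21} = \frac{4465}{21}$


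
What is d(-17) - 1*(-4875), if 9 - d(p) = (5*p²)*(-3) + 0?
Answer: 9219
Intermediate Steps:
d(p) = 9 + 15*p² (d(p) = 9 - ((5*p²)*(-3) + 0) = 9 - (-15*p² + 0) = 9 - (-15)*p² = 9 + 15*p²)
d(-17) - 1*(-4875) = (9 + 15*(-17)²) - 1*(-4875) = (9 + 15*289) + 4875 = (9 + 4335) + 4875 = 4344 + 4875 = 9219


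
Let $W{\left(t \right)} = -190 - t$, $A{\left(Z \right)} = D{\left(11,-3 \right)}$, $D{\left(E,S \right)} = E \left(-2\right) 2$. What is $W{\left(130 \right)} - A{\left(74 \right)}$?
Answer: $-276$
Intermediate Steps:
$D{\left(E,S \right)} = - 4 E$ ($D{\left(E,S \right)} = - 2 E 2 = - 4 E$)
$A{\left(Z \right)} = -44$ ($A{\left(Z \right)} = \left(-4\right) 11 = -44$)
$W{\left(130 \right)} - A{\left(74 \right)} = \left(-190 - 130\right) - -44 = \left(-190 - 130\right) + 44 = -320 + 44 = -276$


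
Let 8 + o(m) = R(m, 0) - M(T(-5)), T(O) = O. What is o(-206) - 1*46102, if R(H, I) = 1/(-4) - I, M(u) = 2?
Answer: -184449/4 ≈ -46112.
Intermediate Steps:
R(H, I) = -¼ - I
o(m) = -41/4 (o(m) = -8 + ((-¼ - 1*0) - 1*2) = -8 + ((-¼ + 0) - 2) = -8 + (-¼ - 2) = -8 - 9/4 = -41/4)
o(-206) - 1*46102 = -41/4 - 1*46102 = -41/4 - 46102 = -184449/4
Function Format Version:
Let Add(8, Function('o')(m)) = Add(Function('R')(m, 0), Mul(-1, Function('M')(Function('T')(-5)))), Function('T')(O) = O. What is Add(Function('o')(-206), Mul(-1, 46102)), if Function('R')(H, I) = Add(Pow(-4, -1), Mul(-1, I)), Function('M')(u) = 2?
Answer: Rational(-184449, 4) ≈ -46112.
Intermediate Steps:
Function('R')(H, I) = Add(Rational(-1, 4), Mul(-1, I))
Function('o')(m) = Rational(-41, 4) (Function('o')(m) = Add(-8, Add(Add(Rational(-1, 4), Mul(-1, 0)), Mul(-1, 2))) = Add(-8, Add(Add(Rational(-1, 4), 0), -2)) = Add(-8, Add(Rational(-1, 4), -2)) = Add(-8, Rational(-9, 4)) = Rational(-41, 4))
Add(Function('o')(-206), Mul(-1, 46102)) = Add(Rational(-41, 4), Mul(-1, 46102)) = Add(Rational(-41, 4), -46102) = Rational(-184449, 4)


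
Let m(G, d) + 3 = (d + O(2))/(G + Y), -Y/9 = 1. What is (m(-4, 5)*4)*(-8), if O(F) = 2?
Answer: 1472/13 ≈ 113.23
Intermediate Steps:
Y = -9 (Y = -9*1 = -9)
m(G, d) = -3 + (2 + d)/(-9 + G) (m(G, d) = -3 + (d + 2)/(G - 9) = -3 + (2 + d)/(-9 + G))
(m(-4, 5)*4)*(-8) = (((29 + 5 - 3*(-4))/(-9 - 4))*4)*(-8) = (((29 + 5 + 12)/(-13))*4)*(-8) = (-1/13*46*4)*(-8) = -46/13*4*(-8) = -184/13*(-8) = 1472/13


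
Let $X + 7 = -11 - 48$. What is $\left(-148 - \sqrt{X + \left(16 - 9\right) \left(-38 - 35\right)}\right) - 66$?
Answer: $-214 - i \sqrt{577} \approx -214.0 - 24.021 i$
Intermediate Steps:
$X = -66$ ($X = -7 - 59 = -66$)
$\left(-148 - \sqrt{X + \left(16 - 9\right) \left(-38 - 35\right)}\right) - 66 = \left(-148 - \sqrt{-66 + \left(16 - 9\right) \left(-38 - 35\right)}\right) - 66 = \left(-148 - \sqrt{-66 + 7 \left(-73\right)}\right) - 66 = \left(-148 - \sqrt{-66 - 511}\right) - 66 = \left(-148 - \sqrt{-577}\right) - 66 = \left(-148 - i \sqrt{577}\right) - 66 = -214 - i \sqrt{577}$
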